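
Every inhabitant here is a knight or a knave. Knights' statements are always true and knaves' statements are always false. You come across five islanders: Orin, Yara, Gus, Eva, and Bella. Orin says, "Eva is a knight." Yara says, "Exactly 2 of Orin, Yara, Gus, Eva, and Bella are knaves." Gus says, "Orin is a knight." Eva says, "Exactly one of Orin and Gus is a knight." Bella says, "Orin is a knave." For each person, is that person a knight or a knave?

Orin is a knave, so "Eva is a knight" must be false — and it is.
Since Yara is a knave, "exactly 2 of Orin, Yara, Gus, Eva, and Bella are knaves" needs to be false, which holds.
Gus is a knave, so "Orin is a knight" must be false — and it is.
Eva is a knave, and the claim "exactly one of Orin and Gus is a knight" is indeed false.
Bella is a knight, so "Orin is a knave" must be True — and it is.

Orin is a knave, Yara is a knave, Gus is a knave, Eva is a knave, and Bella is a knight.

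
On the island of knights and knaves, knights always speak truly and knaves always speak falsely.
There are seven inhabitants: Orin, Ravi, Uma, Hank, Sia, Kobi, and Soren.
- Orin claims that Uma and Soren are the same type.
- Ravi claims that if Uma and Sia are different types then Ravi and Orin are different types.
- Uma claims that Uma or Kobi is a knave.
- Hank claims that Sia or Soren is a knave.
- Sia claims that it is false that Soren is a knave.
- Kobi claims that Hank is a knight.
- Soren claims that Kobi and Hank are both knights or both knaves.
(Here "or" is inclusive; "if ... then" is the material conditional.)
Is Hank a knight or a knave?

Hank is a knave.

Consistent assignments: {Orin=knight, Ravi=knight, Uma=knight, Hank=knave, Sia=knight, Kobi=knave, Soren=knight}
In every consistent assignment, Hank is a knave.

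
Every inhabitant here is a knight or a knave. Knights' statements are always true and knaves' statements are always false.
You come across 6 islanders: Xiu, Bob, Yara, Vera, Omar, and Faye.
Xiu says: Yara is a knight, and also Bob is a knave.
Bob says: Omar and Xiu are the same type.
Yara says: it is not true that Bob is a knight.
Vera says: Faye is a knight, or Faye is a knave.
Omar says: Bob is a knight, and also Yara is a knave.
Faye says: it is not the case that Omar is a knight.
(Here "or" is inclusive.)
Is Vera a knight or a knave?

Vera is a knight.

Consistent assignments: {Xiu=knight, Bob=knave, Yara=knight, Vera=knight, Omar=knave, Faye=knight}
In every consistent assignment, Vera is a knight.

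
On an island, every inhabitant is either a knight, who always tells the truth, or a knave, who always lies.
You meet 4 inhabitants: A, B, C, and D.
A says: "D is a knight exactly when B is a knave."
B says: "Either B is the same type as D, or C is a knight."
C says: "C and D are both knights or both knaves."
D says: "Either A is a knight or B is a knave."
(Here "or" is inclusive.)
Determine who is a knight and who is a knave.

Knights: A and D. Knaves: B and C.

A is a knight, and the claim "D is a knight exactly when B is a knave" is indeed True.
Since B is a knave, "either B is the same type as D, or C is a knight" needs to be False, which holds.
C is a knave; "C and D are both knights or both knaves" is False, as required.
D is a knight, and the claim "either A is a knight or B is a knave" is indeed True.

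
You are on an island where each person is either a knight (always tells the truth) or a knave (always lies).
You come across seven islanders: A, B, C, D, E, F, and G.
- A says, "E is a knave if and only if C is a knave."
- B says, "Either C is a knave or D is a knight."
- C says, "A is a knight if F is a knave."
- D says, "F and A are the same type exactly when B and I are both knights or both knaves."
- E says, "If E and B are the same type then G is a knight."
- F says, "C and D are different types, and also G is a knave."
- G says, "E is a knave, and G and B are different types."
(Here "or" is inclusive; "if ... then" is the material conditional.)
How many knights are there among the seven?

2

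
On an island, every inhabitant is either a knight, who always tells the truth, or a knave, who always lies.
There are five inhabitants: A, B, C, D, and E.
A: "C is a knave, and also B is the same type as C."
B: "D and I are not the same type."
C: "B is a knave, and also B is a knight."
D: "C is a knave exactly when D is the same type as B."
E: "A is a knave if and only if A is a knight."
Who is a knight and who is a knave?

A (knave): "C is a knave, and also B is the same type as C" — false. ✓
B is a knight, so "D and I are not the same type" must be True — and it is.
C (knave): "B is a knave, and also B is a knight" — false. ✓
D is a knave, and the claim "C is a knave exactly when D is the same type as B" is indeed false.
E is a knave; "A is a knave if and only if A is a knight" is false, as required.

Knights: B. Knaves: A, C, D, and E.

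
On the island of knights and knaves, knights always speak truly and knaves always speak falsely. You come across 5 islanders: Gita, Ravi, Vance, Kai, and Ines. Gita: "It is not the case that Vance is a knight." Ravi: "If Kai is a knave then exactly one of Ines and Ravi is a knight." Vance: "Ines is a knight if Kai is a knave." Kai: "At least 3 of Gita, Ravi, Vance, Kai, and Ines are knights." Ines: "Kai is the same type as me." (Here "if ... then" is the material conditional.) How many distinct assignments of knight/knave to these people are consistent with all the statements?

2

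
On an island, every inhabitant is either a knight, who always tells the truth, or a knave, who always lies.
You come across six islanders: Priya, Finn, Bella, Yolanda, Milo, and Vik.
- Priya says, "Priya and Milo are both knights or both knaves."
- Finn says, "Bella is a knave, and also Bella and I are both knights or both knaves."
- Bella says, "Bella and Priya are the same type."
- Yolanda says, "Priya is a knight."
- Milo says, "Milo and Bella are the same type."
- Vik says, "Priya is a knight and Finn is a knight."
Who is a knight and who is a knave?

Knights: Priya, Bella, Yolanda, and Milo. Knaves: Finn and Vik.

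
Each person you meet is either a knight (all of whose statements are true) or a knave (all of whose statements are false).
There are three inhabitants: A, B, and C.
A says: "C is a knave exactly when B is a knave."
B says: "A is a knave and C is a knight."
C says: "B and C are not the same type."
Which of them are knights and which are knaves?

Suppose A is a knave. Then A's statement "C is a knave exactly when B is a knave" would have to be false. Checking the 4 ways to assign the others, none is consistent with every speaker.
(For instance, with B=knave, C=knave, A's claim "C is a knave exactly when B is a knave" comes out true where it would need to be false.)
So A must be a knight, making "C is a knave exactly when B is a knave" true. Taking A=knight, B=knave, C=knave, each remaining statement checks out:
  B (knave): "A is a knave and C is a knight" — false. ✓
  C (knave): "B and C are not the same type" — false. ✓
This is the unique consistent assignment.

A is a knight, B is a knave, and C is a knave.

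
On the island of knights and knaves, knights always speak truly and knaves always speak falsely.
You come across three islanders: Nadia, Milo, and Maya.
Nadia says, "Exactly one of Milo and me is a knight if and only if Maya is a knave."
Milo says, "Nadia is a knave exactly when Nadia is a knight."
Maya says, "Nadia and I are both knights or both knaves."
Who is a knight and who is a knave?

Knights: Nadia. Knaves: Milo and Maya.

Suppose Nadia is a knave. Then Nadia's statement "exactly one of Milo and me is a knight if and only if Maya is a knave" would have to be false. Checking the 4 ways to assign the others, none is consistent with every speaker.
(For instance, with Milo=knave, Maya=knave, Maya's claim "Nadia and I are both knights or both knaves" comes out true where it would need to be false.)
So Nadia must be a knight, making "exactly one of Milo and me is a knight if and only if Maya is a knave" true. Taking Nadia=knight, Milo=knave, Maya=knave, each remaining statement checks out:
  Milo (knave): "Nadia is a knave exactly when Nadia is a knight" — false. ✓
  Maya (knave): "Nadia and I are both knights or both knaves" — false. ✓
This is the unique consistent assignment.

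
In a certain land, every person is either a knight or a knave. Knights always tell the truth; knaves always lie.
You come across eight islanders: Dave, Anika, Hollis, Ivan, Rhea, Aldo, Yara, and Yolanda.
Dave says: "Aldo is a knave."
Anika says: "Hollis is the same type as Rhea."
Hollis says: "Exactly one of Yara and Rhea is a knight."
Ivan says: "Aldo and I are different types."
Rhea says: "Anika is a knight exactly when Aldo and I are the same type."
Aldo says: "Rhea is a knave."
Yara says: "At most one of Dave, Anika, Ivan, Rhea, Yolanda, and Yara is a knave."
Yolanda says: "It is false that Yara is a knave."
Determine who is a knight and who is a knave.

Dave is a knight, Anika is a knave, Hollis is a knave, Ivan is a knight, Rhea is a knight, Aldo is a knave, Yara is a knight, and Yolanda is a knight.

Since Dave is a knight, "Aldo is a knave" needs to be true, which holds.
Anika (knave): "Hollis is the same type as Rhea" — false. ✓
As a knave, Hollis's statement "exactly one of Yara and Rhea is a knight" should be false; it is.
Ivan is a knight, so "Aldo and I are different types" must be true — and it is.
Rhea (knight): "Anika is a knight exactly when Aldo and I are the same type" — true. ✓
Aldo is a knave, so "Rhea is a knave" must be false — and it is.
Yara (knight): "at most one of Dave, Anika, Ivan, Rhea, Yolanda, and Yara is a knave" — true. ✓
Yolanda is a knight; "it is false that Yara is a knave" is true, as required.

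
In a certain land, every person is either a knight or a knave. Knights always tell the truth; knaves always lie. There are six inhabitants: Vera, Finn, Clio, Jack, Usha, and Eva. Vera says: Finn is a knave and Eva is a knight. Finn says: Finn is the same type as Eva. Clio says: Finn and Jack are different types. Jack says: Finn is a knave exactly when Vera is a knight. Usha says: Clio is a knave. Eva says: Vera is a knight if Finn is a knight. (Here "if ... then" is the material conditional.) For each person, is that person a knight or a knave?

Vera is a knight, so "Finn is a knave and Eva is a knight" must be true — and it is.
Since Finn is a knave, "Finn is the same type as Eva" needs to be false, which holds.
As a knight, Clio's statement "Finn and Jack are different types" should be true; it is.
Jack is a knight, and the claim "Finn is a knave exactly when Vera is a knight" is indeed true.
Usha is a knave, so "Clio is a knave" must be false — and it is.
Since Eva is a knight, "Vera is a knight if Finn is a knight" needs to be true, which holds.

Vera is a knight, Finn is a knave, Clio is a knight, Jack is a knight, Usha is a knave, and Eva is a knight.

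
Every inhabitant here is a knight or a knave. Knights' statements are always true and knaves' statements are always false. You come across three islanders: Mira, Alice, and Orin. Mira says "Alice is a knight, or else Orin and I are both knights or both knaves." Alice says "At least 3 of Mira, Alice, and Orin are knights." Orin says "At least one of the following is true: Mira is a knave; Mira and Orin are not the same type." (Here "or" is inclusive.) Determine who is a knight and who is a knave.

Mira is a knave, Alice is a knave, and Orin is a knight.

Mira is a knave, so "Alice is a knight, or else Orin and I are both knights or both knaves" must be False — and it is.
Alice is a knave; "at least 3 of Mira, Alice, and Orin are knights" is False, as required.
Orin is a knight; "at least one of the following is true: Mira is a knave; Mira and Orin are not the same type" is True, as required.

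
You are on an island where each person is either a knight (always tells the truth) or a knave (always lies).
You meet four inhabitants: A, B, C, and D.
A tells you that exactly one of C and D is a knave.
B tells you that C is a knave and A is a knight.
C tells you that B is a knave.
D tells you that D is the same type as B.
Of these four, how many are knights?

3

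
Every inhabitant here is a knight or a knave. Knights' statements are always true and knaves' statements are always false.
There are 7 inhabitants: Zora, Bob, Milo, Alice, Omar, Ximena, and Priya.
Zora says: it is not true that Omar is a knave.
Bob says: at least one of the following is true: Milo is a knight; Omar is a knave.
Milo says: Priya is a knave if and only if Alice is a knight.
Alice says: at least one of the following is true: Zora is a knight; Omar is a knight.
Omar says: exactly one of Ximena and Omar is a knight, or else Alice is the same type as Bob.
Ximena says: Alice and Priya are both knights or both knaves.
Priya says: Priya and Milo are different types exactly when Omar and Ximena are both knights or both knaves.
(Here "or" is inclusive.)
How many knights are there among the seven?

5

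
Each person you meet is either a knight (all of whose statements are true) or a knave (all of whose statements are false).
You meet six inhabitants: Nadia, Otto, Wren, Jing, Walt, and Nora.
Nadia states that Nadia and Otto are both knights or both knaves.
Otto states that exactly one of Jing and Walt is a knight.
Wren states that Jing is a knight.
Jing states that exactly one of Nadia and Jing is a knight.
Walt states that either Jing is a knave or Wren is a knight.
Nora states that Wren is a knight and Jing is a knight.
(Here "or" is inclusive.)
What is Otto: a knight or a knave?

Otto is a knight.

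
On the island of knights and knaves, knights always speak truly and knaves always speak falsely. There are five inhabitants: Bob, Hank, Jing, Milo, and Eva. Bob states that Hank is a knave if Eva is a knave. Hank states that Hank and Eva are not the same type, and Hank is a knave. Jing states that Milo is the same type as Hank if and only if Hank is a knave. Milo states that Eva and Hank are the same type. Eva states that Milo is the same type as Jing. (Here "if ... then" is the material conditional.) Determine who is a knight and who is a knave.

Bob is a knight, Hank is a knave, Jing is a knave, Milo is a knight, and Eva is a knave.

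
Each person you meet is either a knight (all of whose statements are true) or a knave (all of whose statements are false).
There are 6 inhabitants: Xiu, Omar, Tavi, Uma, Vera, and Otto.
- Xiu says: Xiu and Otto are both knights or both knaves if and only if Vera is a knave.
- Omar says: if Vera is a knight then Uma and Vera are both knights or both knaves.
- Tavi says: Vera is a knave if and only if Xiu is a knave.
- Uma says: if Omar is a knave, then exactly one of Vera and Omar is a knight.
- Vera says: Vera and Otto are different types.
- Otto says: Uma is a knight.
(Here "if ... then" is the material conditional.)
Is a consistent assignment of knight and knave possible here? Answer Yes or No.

No

Checking all 64 assignments, each has at least one speaker whose statement's truth value contradicts their type.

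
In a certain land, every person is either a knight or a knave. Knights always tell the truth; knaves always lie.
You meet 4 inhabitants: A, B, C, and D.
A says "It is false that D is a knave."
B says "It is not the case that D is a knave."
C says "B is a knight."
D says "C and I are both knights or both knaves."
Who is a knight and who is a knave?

Suppose A is a knave. Then A's statement "it is false that D is a knave" would have to be false. Checking the 8 ways to assign the others, none is consistent with every speaker.
(For instance, with B=knight, C=knight, D=knight, A's claim "it is false that D is a knave" comes out true where it would need to be false.)
So A must be a knight, making "it is false that D is a knave" true. Taking A=knight, B=knight, C=knight, D=knight, each remaining statement checks out:
  B (knight): "it is not the case that D is a knave" — true. ✓
  C (knight): "B is a knight" — true. ✓
  D (knight): "C and I are both knights or both knaves" — true. ✓
This is the unique consistent assignment.

Knights: A, B, C, and D. Knaves: none.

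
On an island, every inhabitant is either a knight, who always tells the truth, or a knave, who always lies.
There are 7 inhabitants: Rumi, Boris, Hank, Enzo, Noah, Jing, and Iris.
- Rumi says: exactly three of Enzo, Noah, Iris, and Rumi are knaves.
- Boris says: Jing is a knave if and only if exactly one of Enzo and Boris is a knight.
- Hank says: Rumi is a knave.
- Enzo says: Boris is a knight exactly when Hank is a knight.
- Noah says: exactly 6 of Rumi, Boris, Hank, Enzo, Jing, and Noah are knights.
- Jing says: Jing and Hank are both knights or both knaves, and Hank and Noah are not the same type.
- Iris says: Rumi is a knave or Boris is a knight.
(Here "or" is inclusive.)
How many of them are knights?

5

The unique consistent assignment is Rumi=knave, Boris=knight, Hank=knight, Enzo=knight, Noah=knave, Jing=knight, Iris=knight.
That has 5 knights.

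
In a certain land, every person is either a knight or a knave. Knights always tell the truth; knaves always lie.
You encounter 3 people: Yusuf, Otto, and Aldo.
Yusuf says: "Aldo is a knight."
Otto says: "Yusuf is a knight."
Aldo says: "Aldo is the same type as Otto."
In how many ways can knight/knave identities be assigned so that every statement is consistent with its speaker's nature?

1

Consistent assignments:
  Yusuf=knight, Otto=knight, Aldo=knight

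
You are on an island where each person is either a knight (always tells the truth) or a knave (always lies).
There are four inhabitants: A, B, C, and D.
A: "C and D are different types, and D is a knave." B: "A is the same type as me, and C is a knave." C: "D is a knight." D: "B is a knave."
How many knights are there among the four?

2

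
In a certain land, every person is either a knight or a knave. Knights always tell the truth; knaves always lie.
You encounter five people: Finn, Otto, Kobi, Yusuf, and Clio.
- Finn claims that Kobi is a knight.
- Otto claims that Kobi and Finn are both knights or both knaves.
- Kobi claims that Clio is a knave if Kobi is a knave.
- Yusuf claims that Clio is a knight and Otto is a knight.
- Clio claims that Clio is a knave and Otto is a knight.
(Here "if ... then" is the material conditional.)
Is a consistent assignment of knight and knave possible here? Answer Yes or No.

No

Checking all 32 assignments, each has at least one speaker whose statement's truth value contradicts their type.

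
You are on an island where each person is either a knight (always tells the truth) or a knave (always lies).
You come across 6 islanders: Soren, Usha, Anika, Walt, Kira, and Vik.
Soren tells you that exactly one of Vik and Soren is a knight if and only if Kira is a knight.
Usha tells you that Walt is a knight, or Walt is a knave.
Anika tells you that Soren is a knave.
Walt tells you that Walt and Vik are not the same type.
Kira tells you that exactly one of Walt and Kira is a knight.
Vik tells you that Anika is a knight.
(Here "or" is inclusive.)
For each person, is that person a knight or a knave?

Knights: Soren, Usha, and Kira. Knaves: Anika, Walt, and Vik.

Soren is a knight, so "exactly one of Vik and Soren is a knight if and only if Kira is a knight" must be True — and it is.
As a knight, Usha's statement "Walt is a knight, or Walt is a knave" should be True; it is.
Anika (knave): "Soren is a knave" — False. ✓
As a knave, Walt's statement "Walt and Vik are not the same type" should be False; it is.
Kira is a knight; "exactly one of Walt and Kira is a knight" is True, as required.
Since Vik is a knave, "Anika is a knight" needs to be False, which holds.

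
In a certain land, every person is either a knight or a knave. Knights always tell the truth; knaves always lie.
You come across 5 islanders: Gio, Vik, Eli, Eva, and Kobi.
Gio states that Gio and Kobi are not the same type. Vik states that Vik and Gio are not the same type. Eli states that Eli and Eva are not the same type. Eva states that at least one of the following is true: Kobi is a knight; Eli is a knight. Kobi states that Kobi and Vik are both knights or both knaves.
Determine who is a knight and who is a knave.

Gio is a knave; "Gio and Kobi are not the same type" is false, as required.
As a knight, Vik's statement "Vik and Gio are not the same type" should be true; it is.
As a knave, Eli's statement "Eli and Eva are not the same type" should be false; it is.
Since Eva is a knave, "at least one of the following is true: Kobi is a knight; Eli is a knight" needs to be false, which holds.
Since Kobi is a knave, "Kobi and Vik are both knights or both knaves" needs to be false, which holds.

Gio is a knave, Vik is a knight, Eli is a knave, Eva is a knave, and Kobi is a knave.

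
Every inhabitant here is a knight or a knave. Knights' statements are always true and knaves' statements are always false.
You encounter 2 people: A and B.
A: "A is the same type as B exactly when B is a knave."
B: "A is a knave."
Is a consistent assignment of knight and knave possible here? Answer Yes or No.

No

Checking all 4 assignments, each has at least one speaker whose statement's truth value contradicts their type.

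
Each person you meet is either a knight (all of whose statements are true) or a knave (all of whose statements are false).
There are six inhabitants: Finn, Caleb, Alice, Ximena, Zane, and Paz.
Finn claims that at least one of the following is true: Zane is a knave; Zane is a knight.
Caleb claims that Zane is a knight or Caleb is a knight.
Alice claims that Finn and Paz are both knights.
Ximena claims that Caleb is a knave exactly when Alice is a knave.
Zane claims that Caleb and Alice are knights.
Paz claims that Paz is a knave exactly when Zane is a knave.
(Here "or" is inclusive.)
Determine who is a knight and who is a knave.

Finn is a knight, and the claim "at least one of the following is true: Zane is a knave; Zane is a knight" is indeed true.
Caleb is a knight, so "Zane is a knight or Caleb is a knight" must be true — and it is.
Alice is a knight; "Finn and Paz are both knights" is true, as required.
Since Ximena is a knight, "Caleb is a knave exactly when Alice is a knave" needs to be true, which holds.
Since Zane is a knight, "Caleb and Alice are knights" needs to be true, which holds.
Paz (knight): "Paz is a knave exactly when Zane is a knave" — true. ✓

Knights: Finn, Caleb, Alice, Ximena, Zane, and Paz. Knaves: none.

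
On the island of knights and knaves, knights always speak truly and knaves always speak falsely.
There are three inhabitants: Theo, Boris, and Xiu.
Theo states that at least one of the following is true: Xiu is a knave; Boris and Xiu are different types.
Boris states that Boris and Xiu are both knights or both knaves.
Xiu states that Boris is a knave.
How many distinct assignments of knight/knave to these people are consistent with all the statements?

Consistent assignments:
  Theo=knight, Boris=knave, Xiu=knight

1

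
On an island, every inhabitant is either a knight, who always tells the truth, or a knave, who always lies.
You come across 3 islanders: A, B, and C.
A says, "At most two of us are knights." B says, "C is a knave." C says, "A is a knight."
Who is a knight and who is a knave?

A is a knight, B is a knave, and C is a knight.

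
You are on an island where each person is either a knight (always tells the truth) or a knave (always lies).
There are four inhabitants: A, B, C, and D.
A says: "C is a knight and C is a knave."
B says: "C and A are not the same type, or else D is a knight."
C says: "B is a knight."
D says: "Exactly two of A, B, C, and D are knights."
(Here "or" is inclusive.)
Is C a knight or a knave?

C is a knave.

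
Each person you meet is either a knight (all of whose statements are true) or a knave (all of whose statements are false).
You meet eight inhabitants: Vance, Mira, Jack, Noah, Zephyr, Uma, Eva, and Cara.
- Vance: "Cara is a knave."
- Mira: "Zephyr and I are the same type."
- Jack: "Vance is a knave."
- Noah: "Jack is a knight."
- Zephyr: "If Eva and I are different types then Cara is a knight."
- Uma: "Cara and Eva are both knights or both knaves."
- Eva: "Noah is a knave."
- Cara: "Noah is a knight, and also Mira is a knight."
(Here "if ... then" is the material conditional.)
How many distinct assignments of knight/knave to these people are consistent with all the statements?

3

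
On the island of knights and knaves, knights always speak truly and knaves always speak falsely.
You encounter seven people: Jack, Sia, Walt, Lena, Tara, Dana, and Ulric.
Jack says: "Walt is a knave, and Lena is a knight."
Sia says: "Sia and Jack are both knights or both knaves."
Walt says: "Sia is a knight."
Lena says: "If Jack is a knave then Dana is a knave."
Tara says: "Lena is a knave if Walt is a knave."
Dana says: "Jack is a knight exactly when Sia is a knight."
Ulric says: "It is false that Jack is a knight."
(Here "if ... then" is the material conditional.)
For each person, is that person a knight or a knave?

Jack is a knight, Sia is a knave, Walt is a knave, Lena is a knight, Tara is a knave, Dana is a knave, and Ulric is a knave.

As a knight, Jack's statement "Walt is a knave, and Lena is a knight" should be True; it is.
Since Sia is a knave, "Sia and Jack are both knights or both knaves" needs to be false, which holds.
Walt (knave): "Sia is a knight" — false. ✓
Lena (knight): "if Jack is a knave then Dana is a knave" — True. ✓
As a knave, Tara's statement "Lena is a knave if Walt is a knave" should be false; it is.
Dana is a knave, and the claim "Jack is a knight exactly when Sia is a knight" is indeed false.
Ulric is a knave, and the claim "it is false that Jack is a knight" is indeed false.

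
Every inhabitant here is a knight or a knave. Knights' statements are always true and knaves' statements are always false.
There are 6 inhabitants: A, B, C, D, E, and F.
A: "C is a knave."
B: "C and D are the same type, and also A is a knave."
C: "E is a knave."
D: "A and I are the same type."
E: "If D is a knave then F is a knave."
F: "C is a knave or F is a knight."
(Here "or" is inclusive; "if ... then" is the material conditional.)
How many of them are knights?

4

The unique consistent assignment is A=knight, B=knave, C=knave, D=knight, E=knight, F=knight.
That has 4 knights.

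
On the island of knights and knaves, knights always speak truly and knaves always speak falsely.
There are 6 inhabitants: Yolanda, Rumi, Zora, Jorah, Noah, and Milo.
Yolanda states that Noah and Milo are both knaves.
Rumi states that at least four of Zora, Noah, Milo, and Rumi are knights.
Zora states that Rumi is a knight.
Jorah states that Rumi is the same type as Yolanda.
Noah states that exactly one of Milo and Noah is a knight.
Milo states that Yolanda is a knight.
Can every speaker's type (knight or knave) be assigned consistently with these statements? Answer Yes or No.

One consistent assignment: Yolanda=knave, Rumi=knave, Zora=knave, Jorah=knight, Noah=knight, Milo=knave.

Yes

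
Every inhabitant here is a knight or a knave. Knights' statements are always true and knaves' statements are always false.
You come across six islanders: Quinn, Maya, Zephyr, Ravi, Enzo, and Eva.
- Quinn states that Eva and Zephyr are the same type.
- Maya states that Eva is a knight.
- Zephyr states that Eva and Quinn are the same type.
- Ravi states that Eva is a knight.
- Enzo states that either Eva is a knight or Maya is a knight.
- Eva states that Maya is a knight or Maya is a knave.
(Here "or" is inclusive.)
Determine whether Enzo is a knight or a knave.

Enzo is a knight.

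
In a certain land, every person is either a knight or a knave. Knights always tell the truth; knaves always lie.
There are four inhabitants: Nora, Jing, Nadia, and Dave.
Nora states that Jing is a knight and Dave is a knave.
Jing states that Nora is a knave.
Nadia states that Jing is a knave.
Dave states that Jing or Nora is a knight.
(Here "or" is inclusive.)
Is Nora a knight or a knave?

Consistent assignments: {Nora=knave, Jing=knight, Nadia=knave, Dave=knight}
In every consistent assignment, Nora is a knave.

Nora is a knave.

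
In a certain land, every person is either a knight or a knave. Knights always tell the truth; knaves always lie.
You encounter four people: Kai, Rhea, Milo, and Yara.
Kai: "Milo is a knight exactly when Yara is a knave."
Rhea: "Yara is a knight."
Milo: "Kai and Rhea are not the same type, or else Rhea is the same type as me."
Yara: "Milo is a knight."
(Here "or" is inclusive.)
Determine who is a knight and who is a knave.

Kai (knave): "Milo is a knight exactly when Yara is a knave" — False. ✓
As a knight, Rhea's statement "Yara is a knight" should be true; it is.
Milo (knight): "Kai and Rhea are not the same type, or else Rhea is the same type as me" — true. ✓
Yara is a knight, so "Milo is a knight" must be true — and it is.

Kai is a knave, Rhea is a knight, Milo is a knight, and Yara is a knight.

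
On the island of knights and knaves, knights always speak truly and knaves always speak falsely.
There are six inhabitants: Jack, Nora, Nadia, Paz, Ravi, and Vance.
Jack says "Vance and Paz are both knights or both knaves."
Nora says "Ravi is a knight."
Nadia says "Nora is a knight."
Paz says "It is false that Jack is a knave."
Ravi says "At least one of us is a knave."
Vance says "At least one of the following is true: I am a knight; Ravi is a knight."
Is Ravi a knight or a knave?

Ravi is a knight.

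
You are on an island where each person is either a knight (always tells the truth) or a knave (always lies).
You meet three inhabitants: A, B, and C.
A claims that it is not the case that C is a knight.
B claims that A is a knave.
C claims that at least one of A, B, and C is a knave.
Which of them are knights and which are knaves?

A is a knave, B is a knight, and C is a knight.

As a knave, A's statement "it is not the case that C is a knight" should be False; it is.
B is a knight, and the claim "A is a knave" is indeed True.
As a knight, C's statement "at least one of A, B, and C is a knave" should be True; it is.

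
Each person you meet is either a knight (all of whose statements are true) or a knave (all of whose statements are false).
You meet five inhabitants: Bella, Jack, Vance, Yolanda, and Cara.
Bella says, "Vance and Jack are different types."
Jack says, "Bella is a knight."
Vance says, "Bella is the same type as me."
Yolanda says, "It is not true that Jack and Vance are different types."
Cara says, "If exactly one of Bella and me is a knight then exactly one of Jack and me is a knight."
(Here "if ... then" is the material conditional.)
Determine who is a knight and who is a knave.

Suppose Bella is a knave. Then Bella's statement "Vance and Jack are different types" would have to be false. Checking the 16 ways to assign the others, none is consistent with every speaker.
(For instance, with Jack=knight, Vance=knave, Yolanda=knave, Cara=knight, Bella's claim "Vance and Jack are different types" comes out true where it would need to be false.)
So Bella must be a knight, making "Vance and Jack are different types" true. Taking Bella=knight, Jack=knight, Vance=knave, Yolanda=knave, Cara=knight, each remaining statement checks out:
  Jack (knight): "Bella is a knight" — true. ✓
  Vance (knave): "Bella is the same type as me" — false. ✓
  Yolanda (knave): "it is not true that Jack and Vance are different types" — false. ✓
  Cara (knight): "if exactly one of Bella and me is a knight then exactly one of Jack and me is a knight" — true. ✓
This is the unique consistent assignment.

Bella is a knight, Jack is a knight, Vance is a knave, Yolanda is a knave, and Cara is a knight.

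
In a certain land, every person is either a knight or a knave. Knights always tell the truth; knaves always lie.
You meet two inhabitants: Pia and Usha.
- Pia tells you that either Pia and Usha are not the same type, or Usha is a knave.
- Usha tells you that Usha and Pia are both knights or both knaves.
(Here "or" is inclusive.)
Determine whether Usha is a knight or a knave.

Consistent assignments: {Pia=knight, Usha=knave}
In every consistent assignment, Usha is a knave.

Usha is a knave.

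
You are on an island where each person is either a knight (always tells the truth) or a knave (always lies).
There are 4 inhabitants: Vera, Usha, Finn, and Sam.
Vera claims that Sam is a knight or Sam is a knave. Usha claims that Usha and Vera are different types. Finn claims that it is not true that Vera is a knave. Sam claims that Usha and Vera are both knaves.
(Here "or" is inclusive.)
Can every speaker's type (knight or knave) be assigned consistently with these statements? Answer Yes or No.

No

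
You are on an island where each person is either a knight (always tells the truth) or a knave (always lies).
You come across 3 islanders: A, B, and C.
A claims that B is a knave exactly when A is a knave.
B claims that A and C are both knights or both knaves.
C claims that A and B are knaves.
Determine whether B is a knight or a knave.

B is a knight.

Consistent assignments: {A=knave, B=knight, C=knave}
In every consistent assignment, B is a knight.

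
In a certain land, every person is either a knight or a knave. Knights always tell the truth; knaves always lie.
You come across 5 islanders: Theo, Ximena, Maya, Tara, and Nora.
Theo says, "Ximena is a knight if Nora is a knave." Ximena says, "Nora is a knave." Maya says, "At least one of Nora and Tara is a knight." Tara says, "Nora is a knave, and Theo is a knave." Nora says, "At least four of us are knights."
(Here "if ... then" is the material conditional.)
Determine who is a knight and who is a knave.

Suppose Theo is a knave. Then Theo's statement "Ximena is a knight if Nora is a knave" would have to be false. Checking the 16 ways to assign the others, none is consistent with every speaker.
(For instance, with Ximena=knight, Maya=knave, Tara=knave, Nora=knave, Theo's claim "Ximena is a knight if Nora is a knave" comes out true where it would need to be false.)
So Theo must be a knight, making "Ximena is a knight if Nora is a knave" true. Taking Theo=knight, Ximena=knight, Maya=knave, Tara=knave, Nora=knave, each remaining statement checks out:
  Ximena (knight): "Nora is a knave" — true. ✓
  Maya (knave): "at least one of Nora and Tara is a knight" — false. ✓
  Tara (knave): "Nora is a knave, and Theo is a knave" — false. ✓
  Nora (knave): "at least four of us are knights" — false. ✓
This is the unique consistent assignment.

Theo is a knight, Ximena is a knight, Maya is a knave, Tara is a knave, and Nora is a knave.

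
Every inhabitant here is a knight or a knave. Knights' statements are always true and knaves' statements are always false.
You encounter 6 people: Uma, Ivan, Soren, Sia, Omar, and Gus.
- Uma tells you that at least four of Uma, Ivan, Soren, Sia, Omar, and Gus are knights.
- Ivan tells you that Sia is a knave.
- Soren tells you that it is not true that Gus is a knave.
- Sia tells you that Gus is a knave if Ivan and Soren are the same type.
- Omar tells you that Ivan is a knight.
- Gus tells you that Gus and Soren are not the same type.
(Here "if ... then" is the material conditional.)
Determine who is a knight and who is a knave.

Knights: Sia. Knaves: Uma, Ivan, Soren, Omar, and Gus.

Uma (knave): "at least four of Uma, Ivan, Soren, Sia, Omar, and Gus are knights" — False. ✓
Ivan is a knave; "Sia is a knave" is False, as required.
Soren is a knave; "it is not true that Gus is a knave" is False, as required.
As a knight, Sia's statement "Gus is a knave if Ivan and Soren are the same type" should be true; it is.
Omar (knave): "Ivan is a knight" — False. ✓
Gus is a knave; "Gus and Soren are not the same type" is False, as required.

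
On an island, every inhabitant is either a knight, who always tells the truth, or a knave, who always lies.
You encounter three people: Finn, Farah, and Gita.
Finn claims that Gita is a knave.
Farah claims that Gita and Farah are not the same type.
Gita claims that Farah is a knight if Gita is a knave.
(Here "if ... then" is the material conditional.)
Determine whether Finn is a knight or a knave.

Consistent assignments: {Finn=knight, Farah=knave, Gita=knave}
In every consistent assignment, Finn is a knight.

Finn is a knight.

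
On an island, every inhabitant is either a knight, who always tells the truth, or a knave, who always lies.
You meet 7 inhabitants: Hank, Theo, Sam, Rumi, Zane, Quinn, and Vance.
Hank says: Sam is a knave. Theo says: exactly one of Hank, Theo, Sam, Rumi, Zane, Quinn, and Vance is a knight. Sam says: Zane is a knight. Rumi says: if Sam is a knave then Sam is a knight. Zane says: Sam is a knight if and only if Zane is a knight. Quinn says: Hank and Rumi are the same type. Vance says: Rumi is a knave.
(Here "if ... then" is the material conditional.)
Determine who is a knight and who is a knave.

Hank is a knave, Theo is a knave, Sam is a knight, Rumi is a knight, Zane is a knight, Quinn is a knave, and Vance is a knave.

Hank (knave): "Sam is a knave" — false. ✓
Since Theo is a knave, "exactly one of Hank, Theo, Sam, Rumi, Zane, Quinn, and Vance is a knight" needs to be false, which holds.
Sam (knight): "Zane is a knight" — true. ✓
Rumi is a knight; "if Sam is a knave then Sam is a knight" is true, as required.
Zane (knight): "Sam is a knight if and only if Zane is a knight" — true. ✓
Quinn is a knave; "Hank and Rumi are the same type" is false, as required.
Vance is a knave, and the claim "Rumi is a knave" is indeed false.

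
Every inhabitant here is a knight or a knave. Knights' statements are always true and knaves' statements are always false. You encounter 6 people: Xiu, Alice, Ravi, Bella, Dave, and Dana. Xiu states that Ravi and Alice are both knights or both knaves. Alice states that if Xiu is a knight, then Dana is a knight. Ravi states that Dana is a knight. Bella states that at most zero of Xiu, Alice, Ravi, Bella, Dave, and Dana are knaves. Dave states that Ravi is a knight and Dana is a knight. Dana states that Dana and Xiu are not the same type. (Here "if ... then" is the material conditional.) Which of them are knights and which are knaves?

Xiu is a knave, Alice is a knight, Ravi is a knave, Bella is a knave, Dave is a knave, and Dana is a knave.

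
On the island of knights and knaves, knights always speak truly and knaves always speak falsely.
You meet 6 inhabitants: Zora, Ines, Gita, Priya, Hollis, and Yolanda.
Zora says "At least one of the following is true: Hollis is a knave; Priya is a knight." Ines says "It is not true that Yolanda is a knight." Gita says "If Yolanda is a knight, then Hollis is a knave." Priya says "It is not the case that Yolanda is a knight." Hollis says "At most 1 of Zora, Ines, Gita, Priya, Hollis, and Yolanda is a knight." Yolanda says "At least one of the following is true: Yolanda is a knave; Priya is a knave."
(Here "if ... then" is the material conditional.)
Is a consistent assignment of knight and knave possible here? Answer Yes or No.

One consistent assignment: Zora=knight, Ines=knave, Gita=knight, Priya=knave, Hollis=knave, Yolanda=knight.

Yes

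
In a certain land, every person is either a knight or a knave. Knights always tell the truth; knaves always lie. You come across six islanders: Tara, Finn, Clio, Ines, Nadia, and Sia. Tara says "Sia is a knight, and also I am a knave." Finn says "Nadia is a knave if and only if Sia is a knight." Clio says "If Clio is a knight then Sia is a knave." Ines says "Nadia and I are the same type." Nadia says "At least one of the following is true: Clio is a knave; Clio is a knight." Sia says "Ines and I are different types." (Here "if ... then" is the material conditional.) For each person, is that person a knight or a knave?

Tara is a knave, Finn is a knight, Clio is a knight, Ines is a knave, Nadia is a knight, and Sia is a knave.

Tara is a knave, so "Sia is a knight, and also I am a knave" must be False — and it is.
As a knight, Finn's statement "Nadia is a knave if and only if Sia is a knight" should be true; it is.
Clio is a knight, so "if Clio is a knight then Sia is a knave" must be true — and it is.
Since Ines is a knave, "Nadia and I are the same type" needs to be False, which holds.
Nadia is a knight; "at least one of the following is true: Clio is a knave; Clio is a knight" is true, as required.
Sia (knave): "Ines and I are different types" — False. ✓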